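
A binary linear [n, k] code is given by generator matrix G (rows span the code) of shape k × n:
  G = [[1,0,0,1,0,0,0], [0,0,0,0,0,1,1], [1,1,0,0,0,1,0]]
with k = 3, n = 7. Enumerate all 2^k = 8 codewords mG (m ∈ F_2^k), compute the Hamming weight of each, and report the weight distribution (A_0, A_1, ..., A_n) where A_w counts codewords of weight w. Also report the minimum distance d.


Weight distribution: A_0 = 1, A_2 = 2, A_3 = 4, A_4 = 1. Minimum distance d = 2.

Enumerate all 2^3 = 8 messages m ∈ F_2^3.
For each, compute codeword c = mG in F_2^7, then tally its weight.
  m = 000 → c = 0000000, weight = 0.
  m = 100 → c = 1001000, weight = 2.
  m = 010 → c = 0000011, weight = 2.
  m = 110 → c = 1001011, weight = 4.
  m = 001 → c = 1100010, weight = 3.
  m = 101 → c = 0101010, weight = 3.
  m = 011 → c = 1100001, weight = 3.
  m = 111 → c = 0101001, weight = 3.
Tally weights:
  weight 0: 1 codewords.
  weight 2: 2 codewords.
  weight 3: 4 codewords.
  weight 4: 1 codewords.
Minimum distance d = smallest w > 0 with A_w > 0 = 2.
Sanity: Σ A_w = 8 = 2^3 = 8 ✓.


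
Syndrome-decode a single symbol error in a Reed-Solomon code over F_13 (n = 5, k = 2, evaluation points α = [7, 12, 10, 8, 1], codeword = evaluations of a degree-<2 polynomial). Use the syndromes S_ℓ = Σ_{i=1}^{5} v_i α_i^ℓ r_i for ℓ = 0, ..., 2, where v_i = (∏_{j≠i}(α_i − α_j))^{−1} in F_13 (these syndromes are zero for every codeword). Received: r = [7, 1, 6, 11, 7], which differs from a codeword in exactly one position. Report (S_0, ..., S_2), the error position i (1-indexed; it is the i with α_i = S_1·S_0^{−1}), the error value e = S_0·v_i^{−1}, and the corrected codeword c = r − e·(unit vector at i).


S = (1, 1, 1), error at position 5, error magnitude e = 11, c = [7, 1, 6, 11, 9].

Step 1: column multipliers v_i = (∏_{j≠i}(α_i − α_j))^{−1} mod 13.
  i = 1 (α = 7): (7−12)(7−10)(7−8)(7−1) = (−5)·(−3)·(−1)·6 = −90 ≡ 1, so v_1 = 1^{−1} = 1 (mod 13).
  i = 2 (α = 12): (12−7)(12−10)(12−8)(12−1) = 5·2·4·11 = 440 ≡ 11, so v_2 = 11^{−1} = 6 (mod 13).
  i = 3 (α = 10): (10−7)(10−12)(10−8)(10−1) = 3·(−2)·2·9 = −108 ≡ 9, so v_3 = 9^{−1} = 3 (mod 13).
  i = 4 (α = 8): (8−7)(8−12)(8−10)(8−1) = 1·(−4)·(−2)·7 = 56 ≡ 4, so v_4 = 4^{−1} = 10 (mod 13).
  i = 5 (α = 1): (1−7)(1−12)(1−10)(1−8) = (−6)·(−11)·(−9)·(−7) = 4158 ≡ 11, so v_5 = 11^{−1} = 6 (mod 13).
  v = [1, 6, 3, 10, 6].
Step 2: syndromes of r = [7, 1, 6, 11, 7] (all sums mod 13).
  S_0 = Σ v_i r_i = 1·7 + 6·1 + 3·6 + 10·11 + 6·7 = 183 ≡ 1.
  S_1 = Σ v_i α_i r_i = 1·7·7 + 6·12·1 + 3·10·6 + 10·8·11 + 6·1·7 = 1223 ≡ 1.
  α_i^2 mod 13 = [10, 1, 9, 12, 1].
  S_2 = Σ v_i α_i^2 r_i = 1·10·7 + 6·1·1 + 3·9·6 + 10·12·11 + 6·1·7 = 1600 ≡ 1.
  S = (1, 1, 1) ≠ 0, so r is not a codeword (an error is present).
Step 3: locate the error. For a single error e at position i, S_ℓ = v_i·e·α_i^ℓ, so α_err = S_1/S_0.
  S_0^{−1} = 1^{−1} = 1 (mod 13), so α_err = 1·1 = 1 ≡ 1 = α_5. Error position i = 5.
  Consistency check: S_2/S_1 = 1·1 = 1 ≡ 1 = α_err ✓ (single-error assumption holds).
Step 4: error magnitude e = S_0/v_5 = S_0·∏_{j≠5}(α_5 − α_j) = 1·11 = 11 ≡ 11 (mod 13).
Step 5: correct position 5: c_5 = r_5 − e = 7 − 11 ≡ 9 (mod 13). Hence c = [7, 1, 6, 11, 9].
  Check: interpolating c through the α_i gives m(x) = 5 + 4·x (degree < 2) with m(α_i) = c_i for every i, so c is indeed a codeword.


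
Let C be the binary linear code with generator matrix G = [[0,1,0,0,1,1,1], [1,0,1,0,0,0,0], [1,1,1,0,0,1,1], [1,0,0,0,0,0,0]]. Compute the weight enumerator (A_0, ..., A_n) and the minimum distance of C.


Weight distribution: A_0 = 1, A_1 = 3, A_2 = 3, A_3 = 2, A_4 = 3, A_5 = 3, A_6 = 1. Minimum distance d = 1.

Enumerate all 2^4 = 16 messages m ∈ F_2^4.
For each, compute codeword c = mG in F_2^7, then tally its weight.
  m = 0000 → c = 0000000, weight = 0.
  m = 1000 → c = 0100111, weight = 4.
  m = 0100 → c = 1010000, weight = 2.
  m = 1100 → c = 1110111, weight = 6.
  m = 0010 → c = 1110011, weight = 5.
  m = 1010 → c = 1010100, weight = 3.
  m = 0110 → c = 0100011, weight = 3.
  m = 1110 → c = 0000100, weight = 1.
  m = 0001 → c = 1000000, weight = 1.
  m = 1001 → c = 1100111, weight = 5.
  m = 0101 → c = 0010000, weight = 1.
  m = 1101 → c = 0110111, weight = 5.
  m = 0011 → c = 0110011, weight = 4.
  m = 1011 → c = 0010100, weight = 2.
  m = 0111 → c = 1100011, weight = 4.
  m = 1111 → c = 1000100, weight = 2.
Tally weights:
  weight 0: 1 codewords.
  weight 1: 3 codewords.
  weight 2: 3 codewords.
  weight 3: 2 codewords.
  weight 4: 3 codewords.
  weight 5: 3 codewords.
  weight 6: 1 codewords.
Minimum distance d = smallest w > 0 with A_w > 0 = 1.
Sanity: Σ A_w = 16 = 2^4 = 16 ✓.


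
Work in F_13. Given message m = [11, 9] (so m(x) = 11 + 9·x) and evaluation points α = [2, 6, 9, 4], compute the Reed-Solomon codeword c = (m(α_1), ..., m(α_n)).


c = [3, 0, 1, 8]

Message polynomial: m(x) = 11 + 9·x (mod 13).
For each evaluation point α_i, compute m(α_i) mod 13:
  α_1 = 2: Horner steps 9 → 3, so m(2) = 3.
  α_2 = 6: Horner steps 9 → 0, so m(6) = 0.
  α_3 = 9: Horner steps 9 → 1, so m(9) = 1.
  α_4 = 4: Horner steps 9 → 8, so m(4) = 8.
Codeword c = [3, 0, 1, 8] ∈ F_13^4.


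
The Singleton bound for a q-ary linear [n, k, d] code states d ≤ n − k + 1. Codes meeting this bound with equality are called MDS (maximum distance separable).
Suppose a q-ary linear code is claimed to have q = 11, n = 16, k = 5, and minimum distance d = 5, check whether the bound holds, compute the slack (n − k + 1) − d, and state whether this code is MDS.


Singleton RHS = n − k + 1 = 12, slack = 7, bound satisfied, not MDS.

Singleton bound: d ≤ n − k + 1.
Here n = 16, k = 5, so n − k + 1 = 12.
Given d = 5, check d ≤ 12: YES.
Slack = (n − k + 1) − d = 7.
The code is NOT MDS (slack = 7 > 0).
Description: the claimed parameters are [16, 5, 5]_11; such a code would be non-MDS.


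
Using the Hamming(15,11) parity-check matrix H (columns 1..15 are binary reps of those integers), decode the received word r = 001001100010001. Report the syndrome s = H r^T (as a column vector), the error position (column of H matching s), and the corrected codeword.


s = (0, 1, 1, 0)^T, error position = 6, corrected codeword c = 001000100010001

Compute s = H r^T mod 2 one row at a time:
  s_1 = 0 + 0 + 0 + 1 + 0 + 0 + 0 + 1 = 2 ≡ 0 (mod 2).
  s_2 = 0 + 0 + 1 + 1 + 0 + 0 + 0 + 1 = 3 ≡ 1 (mod 2).
  s_3 = 0 + 1 + 1 + 1 + 0 + 1 + 0 + 1 = 5 ≡ 1 (mod 2).
  s_4 = 0 + 1 + 0 + 1 + 0 + 1 + 0 + 1 = 4 ≡ 0 (mod 2).
s = (0, 1, 1, 0)^T — this equals column 6 of H (binary 0110), so error is at position 6.
Correct: flip bit 6 of r = 001001100010001 to get c = 001000100010001.


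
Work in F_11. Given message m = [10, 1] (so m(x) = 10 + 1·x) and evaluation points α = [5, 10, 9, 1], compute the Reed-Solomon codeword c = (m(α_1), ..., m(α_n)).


c = [4, 9, 8, 0]

Message polynomial: m(x) = 10 + 1·x (mod 11).
For each evaluation point α_i, compute m(α_i) mod 11:
  α_1 = 5: Horner steps 1 → 4, so m(5) = 4.
  α_2 = 10: Horner steps 1 → 9, so m(10) = 9.
  α_3 = 9: Horner steps 1 → 8, so m(9) = 8.
  α_4 = 1: Horner steps 1 → 0, so m(1) = 0.
Codeword c = [4, 9, 8, 0] ∈ F_11^4.


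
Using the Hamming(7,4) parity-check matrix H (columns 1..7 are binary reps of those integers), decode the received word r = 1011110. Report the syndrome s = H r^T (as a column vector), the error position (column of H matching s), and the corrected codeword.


s = (1, 0, 1)^T, error position = 5, corrected codeword c = 1011010

Compute s = H r^T mod 2 one row at a time:
  s_1 = 1 + 1 + 1 + 0 = 3 ≡ 1 (mod 2).
  s_2 = 0 + 1 + 1 + 0 = 2 ≡ 0 (mod 2).
  s_3 = 1 + 1 + 1 + 0 = 3 ≡ 1 (mod 2).
s = (1, 0, 1)^T — this equals column 5 of H (binary 101), so error is at position 5.
Correct: flip bit 5 of r = 1011110 to get c = 1011010.


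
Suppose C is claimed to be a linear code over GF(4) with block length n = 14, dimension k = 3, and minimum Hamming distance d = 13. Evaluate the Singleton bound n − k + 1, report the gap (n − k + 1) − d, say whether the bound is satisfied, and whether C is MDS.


Singleton RHS = n − k + 1 = 12, slack = -1, bound violated (no such code; not MDS).

Singleton bound: d ≤ n − k + 1.
Here n = 14, k = 3, so n − k + 1 = 12.
Given d = 13, check d ≤ 12: NO.
Slack = (n − k + 1) − d = -1.
The slack is negative: d = 13 exceeds n − k + 1 = 12 by 1, so the Singleton bound is violated and no linear [14, 3, 13]_4 code can exist. In particular it is not MDS (MDS requires d = n − k + 1 exactly).
Description: the claimed parameters are [14, 3, 13]_4; such a code would be impossible (violates the Singleton bound).


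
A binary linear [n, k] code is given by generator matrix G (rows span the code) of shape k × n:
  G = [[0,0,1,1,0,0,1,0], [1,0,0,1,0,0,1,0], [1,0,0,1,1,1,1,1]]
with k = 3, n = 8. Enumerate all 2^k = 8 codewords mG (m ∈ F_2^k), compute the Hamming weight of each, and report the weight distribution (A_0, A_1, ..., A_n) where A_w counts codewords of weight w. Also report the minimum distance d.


Weight distribution: A_0 = 1, A_2 = 1, A_3 = 3, A_5 = 1, A_6 = 2. Minimum distance d = 2.

Enumerate all 2^3 = 8 messages m ∈ F_2^3.
For each, compute codeword c = mG in F_2^8, then tally its weight.
  m = 000 → c = 00000000, weight = 0.
  m = 100 → c = 00110010, weight = 3.
  m = 010 → c = 10010010, weight = 3.
  m = 110 → c = 10100000, weight = 2.
  m = 001 → c = 10011111, weight = 6.
  m = 101 → c = 10101101, weight = 5.
  m = 011 → c = 00001101, weight = 3.
  m = 111 → c = 00111111, weight = 6.
Tally weights:
  weight 0: 1 codewords.
  weight 2: 1 codewords.
  weight 3: 3 codewords.
  weight 5: 1 codewords.
  weight 6: 2 codewords.
Minimum distance d = smallest w > 0 with A_w > 0 = 2.
Sanity: Σ A_w = 8 = 2^3 = 8 ✓.


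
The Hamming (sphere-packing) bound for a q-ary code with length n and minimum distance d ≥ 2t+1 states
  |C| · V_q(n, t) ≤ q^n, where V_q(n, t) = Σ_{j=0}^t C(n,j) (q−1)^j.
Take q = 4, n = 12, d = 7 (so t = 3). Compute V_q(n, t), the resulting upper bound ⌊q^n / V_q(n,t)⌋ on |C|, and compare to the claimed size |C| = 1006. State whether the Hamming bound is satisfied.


V_q(n, t) = 6571, q^n = 16777216, Hamming bound = 2553, |C| = 1006 ≤ bound (satisfied).

Step 1: Compute V_q(n, t) = Σ_{j=0}^3 C(n, j) (q−1)^j.
  j = 0: C(12,0)·(3)^0 = 1·1 = 1.
  j = 1: C(12,1)·(3)^1 = 12·3 = 36.
  j = 2: C(12,2)·(3)^2 = 66·9 = 594.
  j = 3: C(12,3)·(3)^3 = 220·27 = 5940.
  V_q(n, t) = 1 + 36 + 594 + 5940 = 6571.
Step 2: q^n = 4^12 = 16777216.
Step 3: Hamming bound ⌊q^n / V_q(n,t)⌋ = ⌊16777216/6571⌋ = 2553.
Step 4: Compare |C| = 1006 to 2553: satisfied.
The claimed |C| lies below the Hamming bound.


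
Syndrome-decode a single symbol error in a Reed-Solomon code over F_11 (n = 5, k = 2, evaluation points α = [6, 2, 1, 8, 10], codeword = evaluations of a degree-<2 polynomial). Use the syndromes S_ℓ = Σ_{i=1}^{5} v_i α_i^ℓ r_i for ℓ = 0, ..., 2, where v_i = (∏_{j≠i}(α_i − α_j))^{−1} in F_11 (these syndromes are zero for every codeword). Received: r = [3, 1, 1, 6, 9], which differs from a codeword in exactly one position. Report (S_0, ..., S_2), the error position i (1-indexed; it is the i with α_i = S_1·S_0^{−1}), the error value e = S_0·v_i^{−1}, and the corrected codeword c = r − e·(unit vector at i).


S = (8, 5, 10), error at position 2, error magnitude e = 4, c = [3, 8, 1, 6, 9].

Step 1: column multipliers v_i = (∏_{j≠i}(α_i − α_j))^{−1} mod 11.
  i = 1 (α = 6): (6−2)(6−1)(6−8)(6−10) = 4·5·(−2)·(−4) = 160 ≡ 6, so v_1 = 6^{−1} = 2 (mod 11).
  i = 2 (α = 2): (2−6)(2−1)(2−8)(2−10) = (−4)·1·(−6)·(−8) = −192 ≡ 6, so v_2 = 6^{−1} = 2 (mod 11).
  i = 3 (α = 1): (1−6)(1−2)(1−8)(1−10) = (−5)·(−1)·(−7)·(−9) = 315 ≡ 7, so v_3 = 7^{−1} = 8 (mod 11).
  i = 4 (α = 8): (8−6)(8−2)(8−1)(8−10) = 2·6·7·(−2) = −168 ≡ 8, so v_4 = 8^{−1} = 7 (mod 11).
  i = 5 (α = 10): (10−6)(10−2)(10−1)(10−8) = 4·8·9·2 = 576 ≡ 4, so v_5 = 4^{−1} = 3 (mod 11).
  v = [2, 2, 8, 7, 3].
Step 2: syndromes of r = [3, 1, 1, 6, 9] (all sums mod 11).
  S_0 = Σ v_i r_i = 2·3 + 2·1 + 8·1 + 7·6 + 3·9 = 85 ≡ 8.
  S_1 = Σ v_i α_i r_i = 2·6·3 + 2·2·1 + 8·1·1 + 7·8·6 + 3·10·9 = 654 ≡ 5.
  α_i^2 mod 11 = [3, 4, 1, 9, 1].
  S_2 = Σ v_i α_i^2 r_i = 2·3·3 + 2·4·1 + 8·1·1 + 7·9·6 + 3·1·9 = 439 ≡ 10.
  S = (8, 5, 10) ≠ 0, so r is not a codeword (an error is present).
Step 3: locate the error. For a single error e at position i, S_ℓ = v_i·e·α_i^ℓ, so α_err = S_1/S_0.
  S_0^{−1} = 8^{−1} = 7 (mod 11), so α_err = 5·7 = 35 ≡ 2 = α_2. Error position i = 2.
  Consistency check: S_2/S_1 = 10·9 = 90 ≡ 2 = α_err ✓ (single-error assumption holds).
Step 4: error magnitude e = S_0/v_2 = S_0·∏_{j≠2}(α_2 − α_j) = 8·6 = 48 ≡ 4 (mod 11).
Step 5: correct position 2: c_2 = r_2 − e = 1 − 4 ≡ 8 (mod 11). Hence c = [3, 8, 1, 6, 9].
  Check: interpolating c through the α_i gives m(x) = 5 + 7·x (degree < 2) with m(α_i) = c_i for every i, so c is indeed a codeword.


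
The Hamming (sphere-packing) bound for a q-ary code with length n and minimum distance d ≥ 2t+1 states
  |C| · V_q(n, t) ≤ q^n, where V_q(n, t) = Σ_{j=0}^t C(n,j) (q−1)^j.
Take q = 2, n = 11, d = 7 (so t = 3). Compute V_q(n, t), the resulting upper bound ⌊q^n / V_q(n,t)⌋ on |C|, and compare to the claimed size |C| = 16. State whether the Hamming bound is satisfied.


V_q(n, t) = 232, q^n = 2048, Hamming bound = 8, |C| = 16 > bound (violated).

Step 1: Compute V_q(n, t) = Σ_{j=0}^3 C(n, j) (q−1)^j.
  j = 0: C(11,0)·(1)^0 = 1·1 = 1.
  j = 1: C(11,1)·(1)^1 = 11·1 = 11.
  j = 2: C(11,2)·(1)^2 = 55·1 = 55.
  j = 3: C(11,3)·(1)^3 = 165·1 = 165.
  V_q(n, t) = 1 + 11 + 55 + 165 = 232.
Step 2: q^n = 2^11 = 2048.
Step 3: Hamming bound ⌊q^n / V_q(n,t)⌋ = ⌊2048/232⌋ = 8.
Step 4: Compare |C| = 16 to 8: violated.
The claimed |C| lies above the Hamming bound, so no 2-ary code of length 11 with d ≥ 7 can have 16 codewords.


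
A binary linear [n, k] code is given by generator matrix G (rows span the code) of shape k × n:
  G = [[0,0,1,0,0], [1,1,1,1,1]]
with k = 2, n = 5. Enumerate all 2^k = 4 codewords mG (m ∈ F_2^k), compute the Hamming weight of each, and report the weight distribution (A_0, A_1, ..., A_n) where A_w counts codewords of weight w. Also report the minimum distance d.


Weight distribution: A_0 = 1, A_1 = 1, A_4 = 1, A_5 = 1. Minimum distance d = 1.

Enumerate all 2^2 = 4 messages m ∈ F_2^2.
For each, compute codeword c = mG in F_2^5, then tally its weight.
  m = 00 → c = 00000, weight = 0.
  m = 10 → c = 00100, weight = 1.
  m = 01 → c = 11111, weight = 5.
  m = 11 → c = 11011, weight = 4.
Tally weights:
  weight 0: 1 codewords.
  weight 1: 1 codewords.
  weight 4: 1 codewords.
  weight 5: 1 codewords.
Minimum distance d = smallest w > 0 with A_w > 0 = 1.
Sanity: Σ A_w = 4 = 2^2 = 4 ✓.


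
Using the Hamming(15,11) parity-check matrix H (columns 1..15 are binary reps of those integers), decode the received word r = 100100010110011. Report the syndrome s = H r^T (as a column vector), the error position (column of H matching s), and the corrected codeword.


s = (1, 1, 0, 1)^T, error position = 13, corrected codeword c = 100100010110111

Compute s = H r^T mod 2 one row at a time:
  s_1 = 1 + 0 + 1 + 1 + 0 + 0 + 1 + 1 = 5 ≡ 1 (mod 2).
  s_2 = 1 + 0 + 0 + 0 + 0 + 0 + 1 + 1 = 3 ≡ 1 (mod 2).
  s_3 = 0 + 0 + 0 + 0 + 1 + 1 + 1 + 1 = 4 ≡ 0 (mod 2).
  s_4 = 1 + 0 + 0 + 0 + 0 + 1 + 0 + 1 = 3 ≡ 1 (mod 2).
s = (1, 1, 0, 1)^T — this equals column 13 of H (binary 1101), so error is at position 13.
Correct: flip bit 13 of r = 100100010110011 to get c = 100100010110111.


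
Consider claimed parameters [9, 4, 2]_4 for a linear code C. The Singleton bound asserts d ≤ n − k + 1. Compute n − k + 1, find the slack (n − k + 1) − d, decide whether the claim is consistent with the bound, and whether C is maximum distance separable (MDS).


Singleton RHS = n − k + 1 = 6, slack = 4, bound satisfied, not MDS.

Singleton bound: d ≤ n − k + 1.
Here n = 9, k = 4, so n − k + 1 = 6.
Given d = 2, check d ≤ 6: YES.
Slack = (n − k + 1) − d = 4.
The code is NOT MDS (slack = 4 > 0).
Description: the claimed parameters are [9, 4, 2]_4; such a code would be non-MDS.


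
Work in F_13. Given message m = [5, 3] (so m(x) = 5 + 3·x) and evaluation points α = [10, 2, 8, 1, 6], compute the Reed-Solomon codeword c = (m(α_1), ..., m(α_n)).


c = [9, 11, 3, 8, 10]

Message polynomial: m(x) = 5 + 3·x (mod 13).
For each evaluation point α_i, compute m(α_i) mod 13:
  α_1 = 10: Horner steps 3 → 9, so m(10) = 9.
  α_2 = 2: Horner steps 3 → 11, so m(2) = 11.
  α_3 = 8: Horner steps 3 → 3, so m(8) = 3.
  α_4 = 1: Horner steps 3 → 8, so m(1) = 8.
  α_5 = 6: Horner steps 3 → 10, so m(6) = 10.
Codeword c = [9, 11, 3, 8, 10] ∈ F_13^5.


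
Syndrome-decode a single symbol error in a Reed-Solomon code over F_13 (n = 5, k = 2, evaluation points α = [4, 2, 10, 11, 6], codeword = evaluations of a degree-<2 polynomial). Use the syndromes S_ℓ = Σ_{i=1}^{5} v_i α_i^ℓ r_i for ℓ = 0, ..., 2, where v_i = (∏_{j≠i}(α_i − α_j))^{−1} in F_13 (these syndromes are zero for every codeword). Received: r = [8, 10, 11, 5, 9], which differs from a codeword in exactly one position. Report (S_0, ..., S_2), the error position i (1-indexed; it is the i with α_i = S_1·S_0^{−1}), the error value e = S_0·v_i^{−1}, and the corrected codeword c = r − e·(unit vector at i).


S = (4, 8, 3), error at position 2, error magnitude e = 3, c = [8, 7, 11, 5, 9].

Step 1: column multipliers v_i = (∏_{j≠i}(α_i − α_j))^{−1} mod 13.
  i = 1 (α = 4): (4−2)(4−10)(4−11)(4−6) = 2·(−6)·(−7)·(−2) = −168 ≡ 1, so v_1 = 1^{−1} = 1 (mod 13).
  i = 2 (α = 2): (2−4)(2−10)(2−11)(2−6) = (−2)·(−8)·(−9)·(−4) = 576 ≡ 4, so v_2 = 4^{−1} = 10 (mod 13).
  i = 3 (α = 10): (10−4)(10−2)(10−11)(10−6) = 6·8·(−1)·4 = −192 ≡ 3, so v_3 = 3^{−1} = 9 (mod 13).
  i = 4 (α = 11): (11−4)(11−2)(11−10)(11−6) = 7·9·1·5 = 315 ≡ 3, so v_4 = 3^{−1} = 9 (mod 13).
  i = 5 (α = 6): (6−4)(6−2)(6−10)(6−11) = 2·4·(−4)·(−5) = 160 ≡ 4, so v_5 = 4^{−1} = 10 (mod 13).
  v = [1, 10, 9, 9, 10].
Step 2: syndromes of r = [8, 10, 11, 5, 9] (all sums mod 13).
  S_0 = Σ v_i r_i = 1·8 + 10·10 + 9·11 + 9·5 + 10·9 = 342 ≡ 4.
  S_1 = Σ v_i α_i r_i = 1·4·8 + 10·2·10 + 9·10·11 + 9·11·5 + 10·6·9 = 2257 ≡ 8.
  α_i^2 mod 13 = [3, 4, 9, 4, 10].
  S_2 = Σ v_i α_i^2 r_i = 1·3·8 + 10·4·10 + 9·9·11 + 9·4·5 + 10·10·9 = 2395 ≡ 3.
  S = (4, 8, 3) ≠ 0, so r is not a codeword (an error is present).
Step 3: locate the error. For a single error e at position i, S_ℓ = v_i·e·α_i^ℓ, so α_err = S_1/S_0.
  S_0^{−1} = 4^{−1} = 10 (mod 13), so α_err = 8·10 = 80 ≡ 2 = α_2. Error position i = 2.
  Consistency check: S_2/S_1 = 3·5 = 15 ≡ 2 = α_err ✓ (single-error assumption holds).
Step 4: error magnitude e = S_0/v_2 = S_0·∏_{j≠2}(α_2 − α_j) = 4·4 = 16 ≡ 3 (mod 13).
Step 5: correct position 2: c_2 = r_2 − e = 10 − 3 ≡ 7 (mod 13). Hence c = [8, 7, 11, 5, 9].
  Check: interpolating c through the α_i gives m(x) = 6 + 7·x (degree < 2) with m(α_i) = c_i for every i, so c is indeed a codeword.


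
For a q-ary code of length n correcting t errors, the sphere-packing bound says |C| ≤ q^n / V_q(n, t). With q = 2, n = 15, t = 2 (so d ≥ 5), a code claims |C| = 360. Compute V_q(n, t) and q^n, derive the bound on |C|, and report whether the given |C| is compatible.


V_q(n, t) = 121, q^n = 32768, Hamming bound = 270, |C| = 360 > bound (violated).

Step 1: Compute V_q(n, t) = Σ_{j=0}^2 C(n, j) (q−1)^j.
  j = 0: C(15,0)·(1)^0 = 1·1 = 1.
  j = 1: C(15,1)·(1)^1 = 15·1 = 15.
  j = 2: C(15,2)·(1)^2 = 105·1 = 105.
  V_q(n, t) = 1 + 15 + 105 = 121.
Step 2: q^n = 2^15 = 32768.
Step 3: Hamming bound ⌊q^n / V_q(n,t)⌋ = ⌊32768/121⌋ = 270.
Step 4: Compare |C| = 360 to 270: violated.
The claimed |C| lies above the Hamming bound, so no 2-ary code of length 15 with d ≥ 5 can have 360 codewords.


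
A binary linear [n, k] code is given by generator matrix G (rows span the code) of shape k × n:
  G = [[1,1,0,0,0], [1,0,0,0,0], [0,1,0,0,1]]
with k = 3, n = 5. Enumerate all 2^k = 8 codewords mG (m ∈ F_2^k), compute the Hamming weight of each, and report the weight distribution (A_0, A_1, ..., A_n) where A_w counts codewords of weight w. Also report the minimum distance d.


Weight distribution: A_0 = 1, A_1 = 3, A_2 = 3, A_3 = 1. Minimum distance d = 1.

Enumerate all 2^3 = 8 messages m ∈ F_2^3.
For each, compute codeword c = mG in F_2^5, then tally its weight.
  m = 000 → c = 00000, weight = 0.
  m = 100 → c = 11000, weight = 2.
  m = 010 → c = 10000, weight = 1.
  m = 110 → c = 01000, weight = 1.
  m = 001 → c = 01001, weight = 2.
  m = 101 → c = 10001, weight = 2.
  m = 011 → c = 11001, weight = 3.
  m = 111 → c = 00001, weight = 1.
Tally weights:
  weight 0: 1 codewords.
  weight 1: 3 codewords.
  weight 2: 3 codewords.
  weight 3: 1 codewords.
Minimum distance d = smallest w > 0 with A_w > 0 = 1.
Sanity: Σ A_w = 8 = 2^3 = 8 ✓.


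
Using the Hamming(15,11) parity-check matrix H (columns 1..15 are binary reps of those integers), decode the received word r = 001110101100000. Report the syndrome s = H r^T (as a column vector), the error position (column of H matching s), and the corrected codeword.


s = (0, 1, 1, 0)^T, error position = 6, corrected codeword c = 001111101100000

Compute s = H r^T mod 2 one row at a time:
  s_1 = 0 + 1 + 1 + 0 + 0 + 0 + 0 + 0 = 2 ≡ 0 (mod 2).
  s_2 = 1 + 1 + 0 + 1 + 0 + 0 + 0 + 0 = 3 ≡ 1 (mod 2).
  s_3 = 0 + 1 + 0 + 1 + 1 + 0 + 0 + 0 = 3 ≡ 1 (mod 2).
  s_4 = 0 + 1 + 1 + 1 + 1 + 0 + 0 + 0 = 4 ≡ 0 (mod 2).
s = (0, 1, 1, 0)^T — this equals column 6 of H (binary 0110), so error is at position 6.
Correct: flip bit 6 of r = 001110101100000 to get c = 001111101100000.


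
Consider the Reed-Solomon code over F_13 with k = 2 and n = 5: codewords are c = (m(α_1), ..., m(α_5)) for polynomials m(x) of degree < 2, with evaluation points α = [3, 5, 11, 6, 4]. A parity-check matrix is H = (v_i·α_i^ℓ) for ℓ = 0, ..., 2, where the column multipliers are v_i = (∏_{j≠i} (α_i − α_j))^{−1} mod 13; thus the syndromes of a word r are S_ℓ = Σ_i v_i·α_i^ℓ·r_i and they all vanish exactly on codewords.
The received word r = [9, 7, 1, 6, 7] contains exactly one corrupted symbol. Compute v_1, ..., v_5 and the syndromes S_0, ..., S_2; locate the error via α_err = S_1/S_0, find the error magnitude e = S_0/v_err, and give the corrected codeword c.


S = (1, 4, 3), error at position 5, error magnitude e = 12, c = [9, 7, 1, 6, 8].

Step 1: column multipliers v_i = (∏_{j≠i}(α_i − α_j))^{−1} mod 13.
  i = 1 (α = 3): (3−5)(3−11)(3−6)(3−4) = (−2)·(−8)·(−3)·(−1) = 48 ≡ 9, so v_1 = 9^{−1} = 3 (mod 13).
  i = 2 (α = 5): (5−3)(5−11)(5−6)(5−4) = 2·(−6)·(−1)·1 = 12 ≡ 12, so v_2 = 12^{−1} = 12 (mod 13).
  i = 3 (α = 11): (11−3)(11−5)(11−6)(11−4) = 8·6·5·7 = 1680 ≡ 3, so v_3 = 3^{−1} = 9 (mod 13).
  i = 4 (α = 6): (6−3)(6−5)(6−11)(6−4) = 3·1·(−5)·2 = −30 ≡ 9, so v_4 = 9^{−1} = 3 (mod 13).
  i = 5 (α = 4): (4−3)(4−5)(4−11)(4−6) = 1·(−1)·(−7)·(−2) = −14 ≡ 12, so v_5 = 12^{−1} = 12 (mod 13).
  v = [3, 12, 9, 3, 12].
Step 2: syndromes of r = [9, 7, 1, 6, 7] (all sums mod 13).
  S_0 = Σ v_i r_i = 3·9 + 12·7 + 9·1 + 3·6 + 12·7 = 222 ≡ 1.
  S_1 = Σ v_i α_i r_i = 3·3·9 + 12·5·7 + 9·11·1 + 3·6·6 + 12·4·7 = 1044 ≡ 4.
  α_i^2 mod 13 = [9, 12, 4, 10, 3].
  S_2 = Σ v_i α_i^2 r_i = 3·9·9 + 12·12·7 + 9·4·1 + 3·10·6 + 12·3·7 = 1719 ≡ 3.
  S = (1, 4, 3) ≠ 0, so r is not a codeword (an error is present).
Step 3: locate the error. For a single error e at position i, S_ℓ = v_i·e·α_i^ℓ, so α_err = S_1/S_0.
  S_0^{−1} = 1^{−1} = 1 (mod 13), so α_err = 4·1 = 4 ≡ 4 = α_5. Error position i = 5.
  Consistency check: S_2/S_1 = 3·10 = 30 ≡ 4 = α_err ✓ (single-error assumption holds).
Step 4: error magnitude e = S_0/v_5 = S_0·∏_{j≠5}(α_5 − α_j) = 1·12 = 12 ≡ 12 (mod 13).
Step 5: correct position 5: c_5 = r_5 − e = 7 − 12 ≡ 8 (mod 13). Hence c = [9, 7, 1, 6, 8].
  Check: interpolating c through the α_i gives m(x) = 12 + 12·x (degree < 2) with m(α_i) = c_i for every i, so c is indeed a codeword.


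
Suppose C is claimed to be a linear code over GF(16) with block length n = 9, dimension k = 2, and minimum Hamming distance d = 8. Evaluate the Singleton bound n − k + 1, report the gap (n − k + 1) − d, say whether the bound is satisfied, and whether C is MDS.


Singleton RHS = n − k + 1 = 8, slack = 0, bound satisfied, MDS.

Singleton bound: d ≤ n − k + 1.
Here n = 9, k = 2, so n − k + 1 = 8.
Given d = 8, check d ≤ 8: YES.
Slack = (n − k + 1) − d = 0.
The code is MDS (slack = 0).
Description: the claimed parameters are [9, 2, 8]_16; such a code would be MDS (meets Singleton bound).


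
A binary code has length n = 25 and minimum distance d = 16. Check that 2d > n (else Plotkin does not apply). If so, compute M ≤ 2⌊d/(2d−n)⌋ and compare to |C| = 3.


Plotkin bound M ≤ 4; given |C| = 3 ≤ bound (satisfied).

Check applicability: 2d = 32, n = 25.
2d − n = 7 > 0, so Plotkin applies.
Compute d/(2d−n) = 16/7 ≈ 2.2857.
⌊d/(2d−n)⌋ = 2.
Plotkin bound: M ≤ 2·2 = 4.
Given |C| = 3, check: satisfied.
This |C| is below the Plotkin bound.


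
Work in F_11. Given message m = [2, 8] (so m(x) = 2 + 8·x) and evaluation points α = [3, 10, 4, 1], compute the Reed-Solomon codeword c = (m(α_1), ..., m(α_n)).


c = [4, 5, 1, 10]

Message polynomial: m(x) = 2 + 8·x (mod 11).
For each evaluation point α_i, compute m(α_i) mod 11:
  α_1 = 3: Horner steps 8 → 4, so m(3) = 4.
  α_2 = 10: Horner steps 8 → 5, so m(10) = 5.
  α_3 = 4: Horner steps 8 → 1, so m(4) = 1.
  α_4 = 1: Horner steps 8 → 10, so m(1) = 10.
Codeword c = [4, 5, 1, 10] ∈ F_11^4.


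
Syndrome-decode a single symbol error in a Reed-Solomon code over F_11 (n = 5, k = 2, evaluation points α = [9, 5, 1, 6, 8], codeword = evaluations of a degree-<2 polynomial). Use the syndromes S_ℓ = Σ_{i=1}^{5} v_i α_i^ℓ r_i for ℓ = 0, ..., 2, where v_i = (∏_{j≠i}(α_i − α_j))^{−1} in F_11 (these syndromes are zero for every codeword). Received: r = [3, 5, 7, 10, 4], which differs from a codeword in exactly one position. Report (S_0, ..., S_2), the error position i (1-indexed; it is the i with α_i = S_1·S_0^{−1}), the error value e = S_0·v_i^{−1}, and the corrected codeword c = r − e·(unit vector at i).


S = (3, 2, 5), error at position 5, error magnitude e = 6, c = [3, 5, 7, 10, 9].

Step 1: column multipliers v_i = (∏_{j≠i}(α_i − α_j))^{−1} mod 11.
  i = 1 (α = 9): (9−5)(9−1)(9−6)(9−8) = 4·8·3·1 = 96 ≡ 8, so v_1 = 8^{−1} = 7 (mod 11).
  i = 2 (α = 5): (5−9)(5−1)(5−6)(5−8) = (−4)·4·(−1)·(−3) = −48 ≡ 7, so v_2 = 7^{−1} = 8 (mod 11).
  i = 3 (α = 1): (1−9)(1−5)(1−6)(1−8) = (−8)·(−4)·(−5)·(−7) = 1120 ≡ 9, so v_3 = 9^{−1} = 5 (mod 11).
  i = 4 (α = 6): (6−9)(6−5)(6−1)(6−8) = (−3)·1·5·(−2) = 30 ≡ 8, so v_4 = 8^{−1} = 7 (mod 11).
  i = 5 (α = 8): (8−9)(8−5)(8−1)(8−6) = (−1)·3·7·2 = −42 ≡ 2, so v_5 = 2^{−1} = 6 (mod 11).
  v = [7, 8, 5, 7, 6].
Step 2: syndromes of r = [3, 5, 7, 10, 4] (all sums mod 11).
  S_0 = Σ v_i r_i = 7·3 + 8·5 + 5·7 + 7·10 + 6·4 = 190 ≡ 3.
  S_1 = Σ v_i α_i r_i = 7·9·3 + 8·5·5 + 5·1·7 + 7·6·10 + 6·8·4 = 1036 ≡ 2.
  α_i^2 mod 11 = [4, 3, 1, 3, 9].
  S_2 = Σ v_i α_i^2 r_i = 7·4·3 + 8·3·5 + 5·1·7 + 7·3·10 + 6·9·4 = 665 ≡ 5.
  S = (3, 2, 5) ≠ 0, so r is not a codeword (an error is present).
Step 3: locate the error. For a single error e at position i, S_ℓ = v_i·e·α_i^ℓ, so α_err = S_1/S_0.
  S_0^{−1} = 3^{−1} = 4 (mod 11), so α_err = 2·4 = 8 ≡ 8 = α_5. Error position i = 5.
  Consistency check: S_2/S_1 = 5·6 = 30 ≡ 8 = α_err ✓ (single-error assumption holds).
Step 4: error magnitude e = S_0/v_5 = S_0·∏_{j≠5}(α_5 − α_j) = 3·2 = 6 ≡ 6 (mod 11).
Step 5: correct position 5: c_5 = r_5 − e = 4 − 6 ≡ 9 (mod 11). Hence c = [3, 5, 7, 10, 9].
  Check: interpolating c through the α_i gives m(x) = 2 + 5·x (degree < 2) with m(α_i) = c_i for every i, so c is indeed a codeword.


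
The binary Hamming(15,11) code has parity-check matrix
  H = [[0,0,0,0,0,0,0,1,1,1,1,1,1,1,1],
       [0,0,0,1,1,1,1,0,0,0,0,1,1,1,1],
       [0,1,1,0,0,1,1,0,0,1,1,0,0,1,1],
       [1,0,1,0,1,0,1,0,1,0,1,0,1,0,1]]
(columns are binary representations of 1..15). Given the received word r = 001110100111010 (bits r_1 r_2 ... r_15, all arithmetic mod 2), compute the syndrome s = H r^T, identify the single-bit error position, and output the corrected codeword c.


s = (0, 1, 1, 0)^T, error position = 6, corrected codeword c = 001111100111010

Compute s = H r^T mod 2 one row at a time:
  s_1 = 0 + 0 + 1 + 1 + 1 + 0 + 1 + 0 = 4 ≡ 0 (mod 2).
  s_2 = 1 + 1 + 0 + 1 + 1 + 0 + 1 + 0 = 5 ≡ 1 (mod 2).
  s_3 = 0 + 1 + 0 + 1 + 1 + 1 + 1 + 0 = 5 ≡ 1 (mod 2).
  s_4 = 0 + 1 + 1 + 1 + 0 + 1 + 0 + 0 = 4 ≡ 0 (mod 2).
s = (0, 1, 1, 0)^T — this equals column 6 of H (binary 0110), so error is at position 6.
Correct: flip bit 6 of r = 001110100111010 to get c = 001111100111010.


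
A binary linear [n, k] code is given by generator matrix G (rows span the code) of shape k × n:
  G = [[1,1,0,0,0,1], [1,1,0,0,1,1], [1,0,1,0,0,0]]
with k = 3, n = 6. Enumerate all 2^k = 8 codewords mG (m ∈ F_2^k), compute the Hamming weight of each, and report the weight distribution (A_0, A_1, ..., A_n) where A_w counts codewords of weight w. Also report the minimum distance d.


Weight distribution: A_0 = 1, A_1 = 1, A_2 = 1, A_3 = 3, A_4 = 2. Minimum distance d = 1.

Enumerate all 2^3 = 8 messages m ∈ F_2^3.
For each, compute codeword c = mG in F_2^6, then tally its weight.
  m = 000 → c = 000000, weight = 0.
  m = 100 → c = 110001, weight = 3.
  m = 010 → c = 110011, weight = 4.
  m = 110 → c = 000010, weight = 1.
  m = 001 → c = 101000, weight = 2.
  m = 101 → c = 011001, weight = 3.
  m = 011 → c = 011011, weight = 4.
  m = 111 → c = 101010, weight = 3.
Tally weights:
  weight 0: 1 codewords.
  weight 1: 1 codewords.
  weight 2: 1 codewords.
  weight 3: 3 codewords.
  weight 4: 2 codewords.
Minimum distance d = smallest w > 0 with A_w > 0 = 1.
Sanity: Σ A_w = 8 = 2^3 = 8 ✓.


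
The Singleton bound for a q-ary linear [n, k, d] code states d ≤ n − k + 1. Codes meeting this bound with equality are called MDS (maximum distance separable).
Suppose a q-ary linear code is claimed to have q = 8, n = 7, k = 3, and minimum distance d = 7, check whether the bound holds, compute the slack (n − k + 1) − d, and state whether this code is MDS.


Singleton RHS = n − k + 1 = 5, slack = -2, bound violated (no such code; not MDS).

Singleton bound: d ≤ n − k + 1.
Here n = 7, k = 3, so n − k + 1 = 5.
Given d = 7, check d ≤ 5: NO.
Slack = (n − k + 1) − d = -2.
The slack is negative: d = 7 exceeds n − k + 1 = 5 by 2, so the Singleton bound is violated and no linear [7, 3, 7]_8 code can exist. In particular it is not MDS (MDS requires d = n − k + 1 exactly).
Description: the claimed parameters are [7, 3, 7]_8; such a code would be impossible (violates the Singleton bound).


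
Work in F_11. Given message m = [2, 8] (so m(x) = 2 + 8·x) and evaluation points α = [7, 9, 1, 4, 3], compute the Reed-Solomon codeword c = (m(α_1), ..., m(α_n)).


c = [3, 8, 10, 1, 4]

Message polynomial: m(x) = 2 + 8·x (mod 11).
For each evaluation point α_i, compute m(α_i) mod 11:
  α_1 = 7: Horner steps 8 → 3, so m(7) = 3.
  α_2 = 9: Horner steps 8 → 8, so m(9) = 8.
  α_3 = 1: Horner steps 8 → 10, so m(1) = 10.
  α_4 = 4: Horner steps 8 → 1, so m(4) = 1.
  α_5 = 3: Horner steps 8 → 4, so m(3) = 4.
Codeword c = [3, 8, 10, 1, 4] ∈ F_11^5.


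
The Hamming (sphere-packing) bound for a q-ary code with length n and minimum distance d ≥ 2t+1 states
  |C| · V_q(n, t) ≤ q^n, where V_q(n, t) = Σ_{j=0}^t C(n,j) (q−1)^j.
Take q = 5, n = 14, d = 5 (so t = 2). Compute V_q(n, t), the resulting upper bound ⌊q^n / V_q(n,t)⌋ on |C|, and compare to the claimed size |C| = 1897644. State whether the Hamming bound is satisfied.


V_q(n, t) = 1513, q^n = 6103515625, Hamming bound = 4034048, |C| = 1897644 ≤ bound (satisfied).

Step 1: Compute V_q(n, t) = Σ_{j=0}^2 C(n, j) (q−1)^j.
  j = 0: C(14,0)·(4)^0 = 1·1 = 1.
  j = 1: C(14,1)·(4)^1 = 14·4 = 56.
  j = 2: C(14,2)·(4)^2 = 91·16 = 1456.
  V_q(n, t) = 1 + 56 + 1456 = 1513.
Step 2: q^n = 5^14 = 6103515625.
Step 3: Hamming bound ⌊q^n / V_q(n,t)⌋ = ⌊6103515625/1513⌋ = 4034048.
Step 4: Compare |C| = 1897644 to 4034048: satisfied.
The claimed |C| lies below the Hamming bound.


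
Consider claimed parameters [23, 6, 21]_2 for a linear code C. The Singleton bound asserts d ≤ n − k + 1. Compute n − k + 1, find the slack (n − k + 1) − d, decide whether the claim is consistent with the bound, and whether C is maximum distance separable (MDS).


Singleton RHS = n − k + 1 = 18, slack = -3, bound violated (no such code; not MDS).

Singleton bound: d ≤ n − k + 1.
Here n = 23, k = 6, so n − k + 1 = 18.
Given d = 21, check d ≤ 18: NO.
Slack = (n − k + 1) − d = -3.
The slack is negative: d = 21 exceeds n − k + 1 = 18 by 3, so the Singleton bound is violated and no linear [23, 6, 21]_2 code can exist. In particular it is not MDS (MDS requires d = n − k + 1 exactly).
Description: the claimed parameters are [23, 6, 21]_2; such a code would be impossible (violates the Singleton bound).


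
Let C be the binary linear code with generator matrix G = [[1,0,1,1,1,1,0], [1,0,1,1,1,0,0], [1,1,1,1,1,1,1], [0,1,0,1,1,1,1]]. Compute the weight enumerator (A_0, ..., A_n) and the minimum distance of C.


Weight distribution: A_0 = 1, A_1 = 1, A_2 = 3, A_3 = 3, A_4 = 3, A_5 = 3, A_6 = 1, A_7 = 1. Minimum distance d = 1.

Enumerate all 2^4 = 16 messages m ∈ F_2^4.
For each, compute codeword c = mG in F_2^7, then tally its weight.
  m = 0000 → c = 0000000, weight = 0.
  m = 1000 → c = 1011110, weight = 5.
  m = 0100 → c = 1011100, weight = 4.
  m = 1100 → c = 0000010, weight = 1.
  m = 0010 → c = 1111111, weight = 7.
  m = 1010 → c = 0100001, weight = 2.
  m = 0110 → c = 0100011, weight = 3.
  m = 1110 → c = 1111101, weight = 6.
  m = 0001 → c = 0101111, weight = 5.
  m = 1001 → c = 1110001, weight = 4.
  m = 0101 → c = 1110011, weight = 5.
  m = 1101 → c = 0101101, weight = 4.
  m = 0011 → c = 1010000, weight = 2.
  m = 1011 → c = 0001110, weight = 3.
  m = 0111 → c = 0001100, weight = 2.
  m = 1111 → c = 1010010, weight = 3.
Tally weights:
  weight 0: 1 codewords.
  weight 1: 1 codewords.
  weight 2: 3 codewords.
  weight 3: 3 codewords.
  weight 4: 3 codewords.
  weight 5: 3 codewords.
  weight 6: 1 codewords.
  weight 7: 1 codewords.
Minimum distance d = smallest w > 0 with A_w > 0 = 1.
Sanity: Σ A_w = 16 = 2^4 = 16 ✓.


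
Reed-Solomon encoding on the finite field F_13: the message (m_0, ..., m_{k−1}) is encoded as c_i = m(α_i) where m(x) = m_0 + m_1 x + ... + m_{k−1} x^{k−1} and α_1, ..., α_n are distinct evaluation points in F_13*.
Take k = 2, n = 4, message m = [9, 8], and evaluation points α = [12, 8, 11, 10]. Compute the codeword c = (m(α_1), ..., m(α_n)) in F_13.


c = [1, 8, 6, 11]

Message polynomial: m(x) = 9 + 8·x (mod 13).
For each evaluation point α_i, compute m(α_i) mod 13:
  α_1 = 12: Horner steps 8 → 1, so m(12) = 1.
  α_2 = 8: Horner steps 8 → 8, so m(8) = 8.
  α_3 = 11: Horner steps 8 → 6, so m(11) = 6.
  α_4 = 10: Horner steps 8 → 11, so m(10) = 11.
Codeword c = [1, 8, 6, 11] ∈ F_13^4.


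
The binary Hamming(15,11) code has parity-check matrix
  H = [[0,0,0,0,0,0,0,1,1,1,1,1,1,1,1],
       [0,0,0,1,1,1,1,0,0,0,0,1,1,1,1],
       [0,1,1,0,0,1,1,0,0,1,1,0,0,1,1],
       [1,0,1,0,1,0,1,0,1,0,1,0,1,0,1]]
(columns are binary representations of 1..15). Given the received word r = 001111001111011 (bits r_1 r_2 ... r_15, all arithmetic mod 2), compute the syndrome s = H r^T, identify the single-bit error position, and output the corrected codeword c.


s = (0, 0, 0, 1)^T, error position = 1, corrected codeword c = 101111001111011

Compute s = H r^T mod 2 one row at a time:
  s_1 = 0 + 1 + 1 + 1 + 1 + 0 + 1 + 1 = 6 ≡ 0 (mod 2).
  s_2 = 1 + 1 + 1 + 0 + 1 + 0 + 1 + 1 = 6 ≡ 0 (mod 2).
  s_3 = 0 + 1 + 1 + 0 + 1 + 1 + 1 + 1 = 6 ≡ 0 (mod 2).
  s_4 = 0 + 1 + 1 + 0 + 1 + 1 + 0 + 1 = 5 ≡ 1 (mod 2).
s = (0, 0, 0, 1)^T — this equals column 1 of H (binary 0001), so error is at position 1.
Correct: flip bit 1 of r = 001111001111011 to get c = 101111001111011.


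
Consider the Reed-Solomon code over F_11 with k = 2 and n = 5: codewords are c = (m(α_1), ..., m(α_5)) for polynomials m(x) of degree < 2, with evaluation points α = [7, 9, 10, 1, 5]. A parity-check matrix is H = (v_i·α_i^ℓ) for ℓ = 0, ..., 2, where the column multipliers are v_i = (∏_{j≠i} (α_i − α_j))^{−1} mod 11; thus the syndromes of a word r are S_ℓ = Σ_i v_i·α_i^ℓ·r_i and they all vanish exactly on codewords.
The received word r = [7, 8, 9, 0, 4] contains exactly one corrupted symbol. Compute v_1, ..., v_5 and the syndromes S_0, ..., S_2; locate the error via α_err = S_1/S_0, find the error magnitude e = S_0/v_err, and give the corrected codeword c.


S = (2, 3, 10), error at position 1, error magnitude e = 1, c = [6, 8, 9, 0, 4].

Step 1: column multipliers v_i = (∏_{j≠i}(α_i − α_j))^{−1} mod 11.
  i = 1 (α = 7): (7−9)(7−10)(7−1)(7−5) = (−2)·(−3)·6·2 = 72 ≡ 6, so v_1 = 6^{−1} = 2 (mod 11).
  i = 2 (α = 9): (9−7)(9−10)(9−1)(9−5) = 2·(−1)·8·4 = −64 ≡ 2, so v_2 = 2^{−1} = 6 (mod 11).
  i = 3 (α = 10): (10−7)(10−9)(10−1)(10−5) = 3·1·9·5 = 135 ≡ 3, so v_3 = 3^{−1} = 4 (mod 11).
  i = 4 (α = 1): (1−7)(1−9)(1−10)(1−5) = (−6)·(−8)·(−9)·(−4) = 1728 ≡ 1, so v_4 = 1^{−1} = 1 (mod 11).
  i = 5 (α = 5): (5−7)(5−9)(5−10)(5−1) = (−2)·(−4)·(−5)·4 = −160 ≡ 5, so v_5 = 5^{−1} = 9 (mod 11).
  v = [2, 6, 4, 1, 9].
Step 2: syndromes of r = [7, 8, 9, 0, 4] (all sums mod 11).
  S_0 = Σ v_i r_i = 2·7 + 6·8 + 4·9 + 1·0 + 9·4 = 134 ≡ 2.
  S_1 = Σ v_i α_i r_i = 2·7·7 + 6·9·8 + 4·10·9 + 1·1·0 + 9·5·4 = 1070 ≡ 3.
  α_i^2 mod 11 = [5, 4, 1, 1, 3].
  S_2 = Σ v_i α_i^2 r_i = 2·5·7 + 6·4·8 + 4·1·9 + 1·1·0 + 9·3·4 = 406 ≡ 10.
  S = (2, 3, 10) ≠ 0, so r is not a codeword (an error is present).
Step 3: locate the error. For a single error e at position i, S_ℓ = v_i·e·α_i^ℓ, so α_err = S_1/S_0.
  S_0^{−1} = 2^{−1} = 6 (mod 11), so α_err = 3·6 = 18 ≡ 7 = α_1. Error position i = 1.
  Consistency check: S_2/S_1 = 10·4 = 40 ≡ 7 = α_err ✓ (single-error assumption holds).
Step 4: error magnitude e = S_0/v_1 = S_0·∏_{j≠1}(α_1 − α_j) = 2·6 = 12 ≡ 1 (mod 11).
Step 5: correct position 1: c_1 = r_1 − e = 7 − 1 ≡ 6 (mod 11). Hence c = [6, 8, 9, 0, 4].
  Check: interpolating c through the α_i gives m(x) = 10 + 1·x (degree < 2) with m(α_i) = c_i for every i, so c is indeed a codeword.


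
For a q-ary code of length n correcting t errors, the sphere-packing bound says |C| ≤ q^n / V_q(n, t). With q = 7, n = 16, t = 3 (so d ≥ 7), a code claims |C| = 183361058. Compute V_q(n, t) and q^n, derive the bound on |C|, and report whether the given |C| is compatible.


V_q(n, t) = 125377, q^n = 33232930569601, Hamming bound = 265064011, |C| = 183361058 ≤ bound (satisfied).

Step 1: Compute V_q(n, t) = Σ_{j=0}^3 C(n, j) (q−1)^j.
  j = 0: C(16,0)·(6)^0 = 1·1 = 1.
  j = 1: C(16,1)·(6)^1 = 16·6 = 96.
  j = 2: C(16,2)·(6)^2 = 120·36 = 4320.
  j = 3: C(16,3)·(6)^3 = 560·216 = 120960.
  V_q(n, t) = 1 + 96 + 4320 + 120960 = 125377.
Step 2: q^n = 7^16 = 33232930569601.
Step 3: Hamming bound ⌊q^n / V_q(n,t)⌋ = ⌊33232930569601/125377⌋ = 265064011.
Step 4: Compare |C| = 183361058 to 265064011: satisfied.
The claimed |C| lies below the Hamming bound.
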